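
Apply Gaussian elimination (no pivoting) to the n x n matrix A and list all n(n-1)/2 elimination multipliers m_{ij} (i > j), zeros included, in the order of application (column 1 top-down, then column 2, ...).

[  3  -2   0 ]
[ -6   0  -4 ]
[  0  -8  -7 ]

multipliers: -2, 0, 2

Forward elimination:
R2 <- R2 - (-2)*R1:  [  0  -4  -4 ]
R3: entry in column 1 is already 0 -> m_{31} = 0 (no row operation needed)
R3 <- R3 - (2)*R2:  [ 0  0  1 ]
Multipliers (in order of application): m_{21} = -2, m_{31} = 0, m_{32} = 2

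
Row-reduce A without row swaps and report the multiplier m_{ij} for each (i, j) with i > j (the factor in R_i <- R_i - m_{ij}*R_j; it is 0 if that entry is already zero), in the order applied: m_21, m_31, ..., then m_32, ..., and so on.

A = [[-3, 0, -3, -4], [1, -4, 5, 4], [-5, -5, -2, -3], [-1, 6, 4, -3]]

Forward elimination:
R2 <- R2 - (-1/3)*R1:  [   0   -4    4  8/3 ]
R3 <- R3 - (5/3)*R1:  [    0    -5     3  11/3 ]
R4 <- R4 - (1/3)*R1:  [    0     6     5  -5/3 ]
R3 <- R3 - (5/4)*R2:  [   0    0   -2  1/3 ]
R4 <- R4 - (-3/2)*R2:  [   0    0   11  7/3 ]
R4 <- R4 - (-11/2)*R3:  [    0     0     0  25/6 ]
Multipliers (in order of application): m_{21} = -1/3, m_{31} = 5/3, m_{41} = 1/3, m_{32} = 5/4, m_{42} = -3/2, m_{43} = -11/2

multipliers: -1/3, 5/3, 1/3, 5/4, -3/2, -11/2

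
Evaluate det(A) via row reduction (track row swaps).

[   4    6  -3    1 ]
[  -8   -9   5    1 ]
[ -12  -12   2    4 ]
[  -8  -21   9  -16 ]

Forward elimination:
R2 <- R2 - (-2)*R1:  [  0   3  -1   3 ]
R3 <- R3 - (-3)*R1:  [  0   6  -7   7 ]
R4 <- R4 - (-2)*R1:  [   0   -9    3  -14 ]
R3 <- R3 - (2)*R2:  [  0   0  -5   1 ]
R4 <- R4 - (-3)*R2:  [  0   0   0  -5 ]
Upper-triangular form:
[ 4  6  -3   1 ]
[ 0  3  -1   3 ]
[ 0  0  -5   1 ]
[ 0  0   0  -5 ]
det(A) = (-1)^0 * (4) * (3) * (-5) * (-5) = 300  (0 row swaps -> sign +1)

det(A) = 300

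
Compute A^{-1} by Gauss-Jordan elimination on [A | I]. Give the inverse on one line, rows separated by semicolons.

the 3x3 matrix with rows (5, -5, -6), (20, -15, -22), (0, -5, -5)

inverse = [7/15 -1/15 -4/15; -4/3 1/3 2/15; 4/3 -1/3 -1/3]

Gauss-Jordan on [A | I]:
R1 <- (1/5)*R1:  [    1    -1  -6/5  |   1/5     0     0 ]
R2 <- R2 - (20)*R1:  [  0   5   2  |  -4   1   0 ]
R2 <- (1/5)*R2:  [    0     1   2/5  |  -4/5   1/5     0 ]
R1 <- R1 - (-1)*R2:  [    1     0  -4/5  |  -3/5   1/5     0 ]
R3 <- R3 - (-5)*R2:  [  0   0  -3  |  -4   1   1 ]
R3 <- (1/-3)*R3:  [    0     0     1  |   4/3  -1/3  -1/3 ]
R1 <- R1 - (-4/5)*R3:  [     1      0      0  |   7/15  -1/15  -4/15 ]
R2 <- R2 - (2/5)*R3:  [    0     1     0  |  -4/3   1/3  2/15 ]
Right block of [I | A^{-1}] is the inverse:
[ 7/15  -1/15  -4/15 ]
[ -4/3    1/3   2/15 ]
[  4/3   -1/3   -1/3 ]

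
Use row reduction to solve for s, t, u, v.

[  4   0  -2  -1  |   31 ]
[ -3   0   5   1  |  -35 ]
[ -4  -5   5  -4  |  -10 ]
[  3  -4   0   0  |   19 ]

(5, -1, -3, -5)

Forward elimination on [A|b]:
R2 <- R2 - (-3/4)*R1:  [     0      0    7/2    1/4  -47/4 ]
R3 <- R3 - (-1)*R1:  [  0  -5   3  -5  21 ]
R4 <- R4 - (3/4)*R1:  [     0     -4    3/2    3/4  -17/4 ]
R2 <-> R3   (pivot in column 2 was zero)
[ 4   0   -2   -1     31 ]
[ 0  -5    3   -5     21 ]
[ 0   0  7/2  1/4  -47/4 ]
[ 0  -4  3/2  3/4  -17/4 ]
R4 <- R4 - (4/5)*R2:  [       0        0    -9/10     19/4  -421/20 ]
R4 <- R4 - (-9/35)*R3:  [       0        0        0   337/70  -337/14 ]
Row echelon form:
[ 4   0   -2      -1  |       31 ]
[ 0  -5    3      -5  |       21 ]
[ 0   0  7/2     1/4  |    -47/4 ]
[ 0   0    0  337/70  |  -337/14 ]
Back-substitution:
v = (-337/14) / (337/70) = -5
u = (-47/4 - (1/4)*(-5)) / (7/2) = -3
t = (21 - (3)*(-3) - (-5)*(-5)) / -5 = -1
s = (31 - (-2)*(-3) - (-1)*(-5)) / 4 = 5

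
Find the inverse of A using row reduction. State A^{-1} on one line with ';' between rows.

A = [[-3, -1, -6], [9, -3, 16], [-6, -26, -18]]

inverse = [235/18 23/6 -17/18; 11/6 1/2 -1/6; -7 -2 1/2]

Gauss-Jordan on [A | I]:
R1 <- (1/-3)*R1:  [    1   1/3     2  |  -1/3     0     0 ]
R2 <- R2 - (9)*R1:  [  0  -6  -2  |   3   1   0 ]
R3 <- R3 - (-6)*R1:  [   0  -24   -6  |   -2    0    1 ]
R2 <- (1/-6)*R2:  [    0     1   1/3  |  -1/2  -1/6     0 ]
R1 <- R1 - (1/3)*R2:  [    1     0  17/9  |  -1/6  1/18     0 ]
R3 <- R3 - (-24)*R2:  [   0    0    2  |  -14   -4    1 ]
R3 <- (1/2)*R3:  [   0    0    1  |   -7   -2  1/2 ]
R1 <- R1 - (17/9)*R3:  [      1       0       0  |  235/18    23/6  -17/18 ]
R2 <- R2 - (1/3)*R3:  [    0     1     0  |  11/6   1/2  -1/6 ]
Right block of [I | A^{-1}] is the inverse:
[ 235/18  23/6  -17/18 ]
[   11/6   1/2    -1/6 ]
[     -7    -2     1/2 ]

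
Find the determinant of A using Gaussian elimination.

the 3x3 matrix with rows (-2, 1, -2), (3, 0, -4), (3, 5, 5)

det(A) = -97

Forward elimination:
R2 <- R2 - (-3/2)*R1:  [   0  3/2   -7 ]
R3 <- R3 - (-3/2)*R1:  [    0  13/2     2 ]
R3 <- R3 - (13/3)*R2:  [    0     0  97/3 ]
Upper-triangular form:
[ -2    1    -2 ]
[  0  3/2    -7 ]
[  0    0  97/3 ]
det(A) = (-1)^0 * (-2) * (3/2) * (97/3) = -97  (0 row swaps -> sign +1)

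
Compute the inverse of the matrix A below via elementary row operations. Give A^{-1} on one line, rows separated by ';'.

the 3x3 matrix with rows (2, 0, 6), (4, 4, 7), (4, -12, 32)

Gauss-Jordan on [A | I]:
R1 <- (1/2)*R1:  [   1    0    3  |  1/2    0    0 ]
R2 <- R2 - (4)*R1:  [  0   4  -5  |  -2   1   0 ]
R3 <- R3 - (4)*R1:  [   0  -12   20  |   -2    0    1 ]
R2 <- (1/4)*R2:  [    0     1  -5/4  |  -1/2   1/4     0 ]
R3 <- R3 - (-12)*R2:  [  0   0   5  |  -8   3   1 ]
R3 <- (1/5)*R3:  [    0     0     1  |  -8/5   3/5   1/5 ]
R1 <- R1 - (3)*R3:  [     1      0      0  |  53/10   -9/5   -3/5 ]
R2 <- R2 - (-5/4)*R3:  [    0     1     0  |  -5/2     1   1/4 ]
Right block of [I | A^{-1}] is the inverse:
[ 53/10  -9/5  -3/5 ]
[  -5/2     1   1/4 ]
[  -8/5   3/5   1/5 ]

inverse = [53/10 -9/5 -3/5; -5/2 1 1/4; -8/5 3/5 1/5]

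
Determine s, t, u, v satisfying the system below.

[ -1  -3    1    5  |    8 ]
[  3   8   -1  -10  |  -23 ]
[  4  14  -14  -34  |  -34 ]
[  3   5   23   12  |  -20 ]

Forward elimination on [A|b]:
R2 <- R2 - (-3)*R1:  [  0  -1   2   5   1 ]
R3 <- R3 - (-4)*R1:  [   0    2  -10  -14   -2 ]
R4 <- R4 - (-3)*R1:  [  0  -4  26  27   4 ]
R3 <- R3 - (-2)*R2:  [  0   0  -6  -4   0 ]
R4 <- R4 - (4)*R2:  [  0   0  18   7   0 ]
R4 <- R4 - (-3)*R3:  [  0   0   0  -5   0 ]
Row echelon form:
[ -1  -3   1   5  |  8 ]
[  0  -1   2   5  |  1 ]
[  0   0  -6  -4  |  0 ]
[  0   0   0  -5  |  0 ]
Back-substitution:
v = (0) / -5 = 0
u = (0 - (-4)*(0)) / -6 = 0
t = (1 - (2)*(0) - (5)*(0)) / -1 = -1
s = (8 - (-3)*(-1) - (1)*(0) - (5)*(0)) / -1 = -5

(-5, -1, 0, 0)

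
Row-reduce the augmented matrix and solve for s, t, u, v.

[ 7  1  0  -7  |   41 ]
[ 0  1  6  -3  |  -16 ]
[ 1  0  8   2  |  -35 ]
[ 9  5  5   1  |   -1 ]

(3, -1, -4, -3)

Forward elimination on [A|b]:
R3 <- R3 - (1/7)*R1:  [      0    -1/7       8       3  -286/7 ]
R4 <- R4 - (9/7)*R1:  [      0    26/7       5      10  -376/7 ]
R3 <- R3 - (-1/7)*R2:  [      0       0    62/7    18/7  -302/7 ]
R4 <- R4 - (26/7)*R2:  [      0       0  -121/7   148/7    40/7 ]
R4 <- R4 - (-121/62)*R3:  [        0         0         0    811/31  -2433/31 ]
Row echelon form:
[ 7  1     0      -7  |        41 ]
[ 0  1     6      -3  |       -16 ]
[ 0  0  62/7    18/7  |    -302/7 ]
[ 0  0     0  811/31  |  -2433/31 ]
Back-substitution:
v = (-2433/31) / (811/31) = -3
u = (-302/7 - (18/7)*(-3)) / (62/7) = -4
t = (-16 - (6)*(-4) - (-3)*(-3)) / 1 = -1
s = (41 - (1)*(-1) - (-7)*(-3)) / 7 = 3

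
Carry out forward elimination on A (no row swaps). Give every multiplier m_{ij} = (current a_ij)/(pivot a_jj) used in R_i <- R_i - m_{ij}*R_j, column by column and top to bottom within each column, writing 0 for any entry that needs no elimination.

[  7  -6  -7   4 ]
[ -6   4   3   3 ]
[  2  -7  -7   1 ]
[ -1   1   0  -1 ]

multipliers: -6/7, 2/7, -1/7, 37/8, -1/8, -11/71

Forward elimination:
R2 <- R2 - (-6/7)*R1:  [    0  -8/7    -3  45/7 ]
R3 <- R3 - (2/7)*R1:  [     0  -37/7     -5   -1/7 ]
R4 <- R4 - (-1/7)*R1:  [    0   1/7    -1  -3/7 ]
R3 <- R3 - (37/8)*R2:  [      0       0    71/8  -239/8 ]
R4 <- R4 - (-1/8)*R2:  [     0      0  -11/8    3/8 ]
R4 <- R4 - (-11/71)*R3:  [       0        0        0  -302/71 ]
Multipliers (in order of application): m_{21} = -6/7, m_{31} = 2/7, m_{41} = -1/7, m_{32} = 37/8, m_{42} = -1/8, m_{43} = -11/71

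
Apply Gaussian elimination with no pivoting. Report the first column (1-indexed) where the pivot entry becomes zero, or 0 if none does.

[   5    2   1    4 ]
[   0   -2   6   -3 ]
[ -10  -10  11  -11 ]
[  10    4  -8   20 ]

Naive forward elimination:
R3 <- R3 - (-2)*R1:  [  0  -6  13  -3 ]
R4 <- R4 - (2)*R1:  [   0    0  -10   12 ]
R3 <- R3 - (3)*R2:  [  0   0  -5   6 ]
R4 <- R4 - (2)*R3:  [ 0  0  0  0 ]
Matrix at this point:
[ 5   2   1   4 ]
[ 0  -2   6  -3 ]
[ 0   0  -5   6 ]
[ 0   0   0   0 ]
Pivot entry (4,4) in the last row is zero and there are no rows below to swap with -> zero pivot in column 4 (A is singular).

first zero-pivot column = 4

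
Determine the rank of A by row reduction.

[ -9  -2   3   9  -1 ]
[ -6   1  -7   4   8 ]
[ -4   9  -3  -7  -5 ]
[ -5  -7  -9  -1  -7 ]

Row reduction:
R2 <- R2 - (2/3)*R1:  [    0   7/3    -9    -2  26/3 ]
R3 <- R3 - (4/9)*R1:  [     0   89/9  -13/3    -11  -41/9 ]
R4 <- R4 - (5/9)*R1:  [     0  -53/9  -32/3     -6  -58/9 ]
R3 <- R3 - (89/21)*R2:  [      0       0  710/21  -53/21  -289/7 ]
R4 <- R4 - (-53/21)*R2:  [       0        0  -701/21  -232/21    108/7 ]
R4 <- R4 - (-701/710)*R3:  [          0           0           0   -9613/710  -17987/710 ]
Row echelon form:
[ -9   -2       3          9          -1 ]
[  0  7/3      -9         -2        26/3 ]
[  0    0  710/21     -53/21      -289/7 ]
[  0    0       0  -9613/710  -17987/710 ]
Nonzero rows / pivot columns: 4

rank(A) = 4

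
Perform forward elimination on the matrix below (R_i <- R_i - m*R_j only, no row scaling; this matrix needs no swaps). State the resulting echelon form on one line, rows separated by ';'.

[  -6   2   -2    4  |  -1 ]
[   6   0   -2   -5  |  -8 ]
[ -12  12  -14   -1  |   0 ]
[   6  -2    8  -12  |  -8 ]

Forward elimination:
R2 <- R2 - (-1)*R1:  [  0   2  -4  -1  -9 ]
R3 <- R3 - (2)*R1:  [   0    8  -10   -9    2 ]
R4 <- R4 - (-1)*R1:  [  0   0   6  -8  -9 ]
R3 <- R3 - (4)*R2:  [  0   0   6  -5  38 ]
R4 <- R4 - (1)*R3:  [   0    0    0   -3  -47 ]
Row echelon form:
[ -6  2  -2   4  |   -1 ]
[  0  2  -4  -1  |   -9 ]
[  0  0   6  -5  |   38 ]
[  0  0   0  -3  |  -47 ]

REF = [-6 2 -2 4 -1; 0 2 -4 -1 -9; 0 0 6 -5 38; 0 0 0 -3 -47]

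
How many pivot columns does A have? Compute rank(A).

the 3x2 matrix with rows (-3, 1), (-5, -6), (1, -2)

rank(A) = 2

Row reduction:
R2 <- R2 - (5/3)*R1:  [     0  -23/3 ]
R3 <- R3 - (-1/3)*R1:  [    0  -5/3 ]
R3 <- R3 - (5/23)*R2:  [ 0  0 ]
Row echelon form:
[ -3      1 ]
[  0  -23/3 ]
[  0      0 ]
Nonzero rows / pivot columns: 2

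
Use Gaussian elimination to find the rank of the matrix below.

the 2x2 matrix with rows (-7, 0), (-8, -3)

rank(A) = 2

Row reduction:
R2 <- R2 - (8/7)*R1:  [  0  -3 ]
Row echelon form:
[ -7   0 ]
[  0  -3 ]
Nonzero rows / pivot columns: 2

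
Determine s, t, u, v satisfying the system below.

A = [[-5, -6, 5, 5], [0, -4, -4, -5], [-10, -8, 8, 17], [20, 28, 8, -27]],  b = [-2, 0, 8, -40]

(-4, 2, -2, 0)

Forward elimination on [A|b]:
R3 <- R3 - (2)*R1:  [  0   4  -2   7  12 ]
R4 <- R4 - (-4)*R1:  [   0    4   28   -7  -48 ]
R3 <- R3 - (-1)*R2:  [  0   0  -6   2  12 ]
R4 <- R4 - (-1)*R2:  [   0    0   24  -12  -48 ]
R4 <- R4 - (-4)*R3:  [  0   0   0  -4   0 ]
Row echelon form:
[ -5  -6   5   5  |  -2 ]
[  0  -4  -4  -5  |   0 ]
[  0   0  -6   2  |  12 ]
[  0   0   0  -4  |   0 ]
Back-substitution:
v = (0) / -4 = 0
u = (12 - (2)*(0)) / -6 = -2
t = (0 - (-4)*(-2) - (-5)*(0)) / -4 = 2
s = (-2 - (-6)*(2) - (5)*(-2) - (5)*(0)) / -5 = -4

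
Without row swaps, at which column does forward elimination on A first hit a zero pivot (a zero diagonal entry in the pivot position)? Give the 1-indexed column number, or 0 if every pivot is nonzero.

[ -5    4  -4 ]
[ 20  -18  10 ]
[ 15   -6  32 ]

first zero-pivot column = 0

Naive forward elimination:
R2 <- R2 - (-4)*R1:  [  0  -2  -6 ]
R3 <- R3 - (-3)*R1:  [  0   6  20 ]
R3 <- R3 - (-3)*R2:  [ 0  0  2 ]
All pivots nonzero; naive elimination completes without hitting a zero pivot.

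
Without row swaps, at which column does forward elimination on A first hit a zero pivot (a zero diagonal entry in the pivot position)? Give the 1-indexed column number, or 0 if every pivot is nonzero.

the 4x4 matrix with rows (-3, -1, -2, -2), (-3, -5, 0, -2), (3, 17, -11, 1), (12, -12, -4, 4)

first zero-pivot column = 4

Naive forward elimination:
R2 <- R2 - (1)*R1:  [  0  -4   2   0 ]
R3 <- R3 - (-1)*R1:  [   0   16  -13   -1 ]
R4 <- R4 - (-4)*R1:  [   0  -16  -12   -4 ]
R3 <- R3 - (-4)*R2:  [  0   0  -5  -1 ]
R4 <- R4 - (4)*R2:  [   0    0  -20   -4 ]
R4 <- R4 - (4)*R3:  [ 0  0  0  0 ]
Matrix at this point:
[ -3  -1  -2  -2 ]
[  0  -4   2   0 ]
[  0   0  -5  -1 ]
[  0   0   0   0 ]
Pivot entry (4,4) in the last row is zero and there are no rows below to swap with -> zero pivot in column 4 (A is singular).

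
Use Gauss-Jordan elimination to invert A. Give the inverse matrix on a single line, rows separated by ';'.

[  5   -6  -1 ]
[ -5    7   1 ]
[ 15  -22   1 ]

Gauss-Jordan on [A | I]:
R1 <- (1/5)*R1:  [    1  -6/5  -1/5  |   1/5     0     0 ]
R2 <- R2 - (-5)*R1:  [ 0  1  0  |  1  1  0 ]
R3 <- R3 - (15)*R1:  [  0  -4   4  |  -3   0   1 ]
R1 <- R1 - (-6/5)*R2:  [    1     0  -1/5  |   7/5   6/5     0 ]
R3 <- R3 - (-4)*R2:  [ 0  0  4  |  1  4  1 ]
R3 <- (1/4)*R3:  [   0    0    1  |  1/4    1  1/4 ]
R1 <- R1 - (-1/5)*R3:  [     1      0      0  |  29/20    7/5   1/20 ]
Right block of [I | A^{-1}] is the inverse:
[ 29/20  7/5  1/20 ]
[     1    1     0 ]
[   1/4    1   1/4 ]

inverse = [29/20 7/5 1/20; 1 1 0; 1/4 1 1/4]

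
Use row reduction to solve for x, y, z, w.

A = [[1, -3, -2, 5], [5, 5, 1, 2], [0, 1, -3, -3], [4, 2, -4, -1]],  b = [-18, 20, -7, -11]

Forward elimination on [A|b]:
R2 <- R2 - (5)*R1:  [   0   20   11  -23  110 ]
R4 <- R4 - (4)*R1:  [   0   14    4  -21   61 ]
R3 <- R3 - (1/20)*R2:  [      0       0  -71/20  -37/20   -25/2 ]
R4 <- R4 - (7/10)*R2:  [      0       0  -37/10  -49/10     -16 ]
R4 <- R4 - (74/71)*R3:  [       0        0        0  -211/71  -211/71 ]
Row echelon form:
[ 1  -3      -2        5  |      -18 ]
[ 0  20      11      -23  |      110 ]
[ 0   0  -71/20   -37/20  |    -25/2 ]
[ 0   0       0  -211/71  |  -211/71 ]
Back-substitution:
w = (-211/71) / (-211/71) = 1
z = (-25/2 - (-37/20)*(1)) / (-71/20) = 3
y = (110 - (11)*(3) - (-23)*(1)) / 20 = 5
x = (-18 - (-3)*(5) - (-2)*(3) - (5)*(1)) / 1 = -2

(-2, 5, 3, 1)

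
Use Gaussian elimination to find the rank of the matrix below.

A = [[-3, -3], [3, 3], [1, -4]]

rank(A) = 2

Row reduction:
R2 <- R2 - (-1)*R1:  [ 0  0 ]
R3 <- R3 - (-1/3)*R1:  [  0  -5 ]
R2 <-> R3   (pivot in column 2 was zero)
[ -3  -3 ]
[  0  -5 ]
[  0   0 ]
Row echelon form:
[ -3  -3 ]
[  0  -5 ]
[  0   0 ]
Nonzero rows / pivot columns: 2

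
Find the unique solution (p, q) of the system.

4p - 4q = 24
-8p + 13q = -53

(5, -1)

Forward elimination on [A|b]:
R2 <- R2 - (-2)*R1:  [  0   5  -5 ]
Row echelon form:
[ 4  -4  |  24 ]
[ 0   5  |  -5 ]
Back-substitution:
q = (-5) / 5 = -1
p = (24 - (-4)*(-1)) / 4 = 5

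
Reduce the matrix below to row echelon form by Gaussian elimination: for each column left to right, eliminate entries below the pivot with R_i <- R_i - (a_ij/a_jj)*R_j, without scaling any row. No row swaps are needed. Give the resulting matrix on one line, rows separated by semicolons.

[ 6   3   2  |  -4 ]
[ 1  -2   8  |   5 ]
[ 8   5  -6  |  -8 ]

REF = [6 3 2 -4; 0 -5/2 23/3 17/3; 0 0 -28/5 -2/5]

Forward elimination:
R2 <- R2 - (1/6)*R1:  [    0  -5/2  23/3  17/3 ]
R3 <- R3 - (4/3)*R1:  [     0      1  -26/3   -8/3 ]
R3 <- R3 - (-2/5)*R2:  [     0      0  -28/5   -2/5 ]
Row echelon form:
[ 6     3      2  |    -4 ]
[ 0  -5/2   23/3  |  17/3 ]
[ 0     0  -28/5  |  -2/5 ]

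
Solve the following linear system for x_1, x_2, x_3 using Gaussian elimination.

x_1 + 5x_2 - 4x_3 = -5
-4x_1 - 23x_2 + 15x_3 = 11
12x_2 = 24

Forward elimination on [A|b]:
R2 <- R2 - (-4)*R1:  [  0  -3  -1  -9 ]
R3 <- R3 - (-4)*R2:  [   0    0   -4  -12 ]
Row echelon form:
[ 1   5  -4  |   -5 ]
[ 0  -3  -1  |   -9 ]
[ 0   0  -4  |  -12 ]
Back-substitution:
x_3 = (-12) / -4 = 3
x_2 = (-9 - (-1)*(3)) / -3 = 2
x_1 = (-5 - (5)*(2) - (-4)*(3)) / 1 = -3

(-3, 2, 3)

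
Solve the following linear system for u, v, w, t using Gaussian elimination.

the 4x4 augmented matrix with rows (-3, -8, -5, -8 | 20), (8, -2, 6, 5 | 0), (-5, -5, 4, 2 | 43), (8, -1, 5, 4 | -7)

Forward elimination on [A|b]:
R2 <- R2 - (-8/3)*R1:  [     0  -70/3  -22/3  -49/3  160/3 ]
R3 <- R3 - (5/3)*R1:  [    0  25/3  37/3  46/3  29/3 ]
R4 <- R4 - (-8/3)*R1:  [     0  -67/3  -25/3  -52/3  139/3 ]
R3 <- R3 - (-5/14)*R2:  [     0      0   68/7   19/2  201/7 ]
R4 <- R4 - (67/70)*R2:  [      0       0  -46/35  -17/10   -33/7 ]
R4 <- R4 - (-23/170)*R3:  [        0         0         0  -141/340  -141/170 ]
Row echelon form:
[ -3     -8     -5        -8  |        20 ]
[  0  -70/3  -22/3     -49/3  |     160/3 ]
[  0      0   68/7      19/2  |     201/7 ]
[  0      0      0  -141/340  |  -141/170 ]
Back-substitution:
t = (-141/170) / (-141/340) = 2
w = (201/7 - (19/2)*(2)) / (68/7) = 1
v = (160/3 - (-22/3)*(1) - (-49/3)*(2)) / (-70/3) = -4
u = (20 - (-8)*(-4) - (-5)*(1) - (-8)*(2)) / -3 = -3

(-3, -4, 1, 2)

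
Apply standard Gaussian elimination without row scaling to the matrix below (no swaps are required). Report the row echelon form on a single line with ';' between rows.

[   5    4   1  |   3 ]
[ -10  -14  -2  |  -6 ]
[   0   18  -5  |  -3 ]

Forward elimination:
R2 <- R2 - (-2)*R1:  [  0  -6   0   0 ]
R3 <- R3 - (-3)*R2:  [  0   0  -5  -3 ]
Row echelon form:
[ 5   4   1  |   3 ]
[ 0  -6   0  |   0 ]
[ 0   0  -5  |  -3 ]

REF = [5 4 1 3; 0 -6 0 0; 0 0 -5 -3]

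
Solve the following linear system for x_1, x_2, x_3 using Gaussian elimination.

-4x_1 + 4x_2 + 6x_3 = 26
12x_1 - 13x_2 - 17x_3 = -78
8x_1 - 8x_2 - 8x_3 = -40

(1, 3, 3)

Forward elimination on [A|b]:
R2 <- R2 - (-3)*R1:  [  0  -1   1   0 ]
R3 <- R3 - (-2)*R1:  [  0   0   4  12 ]
Row echelon form:
[ -4   4  6  |  26 ]
[  0  -1  1  |   0 ]
[  0   0  4  |  12 ]
Back-substitution:
x_3 = (12) / 4 = 3
x_2 = (0 - (1)*(3)) / -1 = 3
x_1 = (26 - (4)*(3) - (6)*(3)) / -4 = 1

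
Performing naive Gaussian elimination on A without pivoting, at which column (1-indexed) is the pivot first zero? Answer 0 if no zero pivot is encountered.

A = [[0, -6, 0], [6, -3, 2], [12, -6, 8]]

first zero-pivot column = 1

Naive forward elimination:
Pivot entry (1,1) is zero but row 2 has 6 in column 1 -> naive elimination stops; a row interchange (e.g. R1 <-> R2) would be required here.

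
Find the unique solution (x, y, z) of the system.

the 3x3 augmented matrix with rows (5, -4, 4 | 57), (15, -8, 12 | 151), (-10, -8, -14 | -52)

(5, -5, 3)

Forward elimination on [A|b]:
R2 <- R2 - (3)*R1:  [   0    4    0  -20 ]
R3 <- R3 - (-2)*R1:  [   0  -16   -6   62 ]
R3 <- R3 - (-4)*R2:  [   0    0   -6  -18 ]
Row echelon form:
[ 5  -4   4  |   57 ]
[ 0   4   0  |  -20 ]
[ 0   0  -6  |  -18 ]
Back-substitution:
z = (-18) / -6 = 3
y = (-20) / 4 = -5
x = (57 - (-4)*(-5) - (4)*(3)) / 5 = 5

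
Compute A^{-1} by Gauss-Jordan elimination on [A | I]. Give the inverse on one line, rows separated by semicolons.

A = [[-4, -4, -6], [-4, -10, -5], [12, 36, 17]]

Gauss-Jordan on [A | I]:
R1 <- (1/-4)*R1:  [    1     1   3/2  |  -1/4     0     0 ]
R2 <- R2 - (-4)*R1:  [  0  -6   1  |  -1   1   0 ]
R3 <- R3 - (12)*R1:  [  0  24  -1  |   3   0   1 ]
R2 <- (1/-6)*R2:  [    0     1  -1/6  |   1/6  -1/6     0 ]
R1 <- R1 - (1)*R2:  [     1      0    5/3  |  -5/12    1/6      0 ]
R3 <- R3 - (24)*R2:  [  0   0   3  |  -1   4   1 ]
R3 <- (1/3)*R3:  [    0     0     1  |  -1/3   4/3   1/3 ]
R1 <- R1 - (5/3)*R3:  [      1       0       0  |    5/36  -37/18    -5/9 ]
R2 <- R2 - (-1/6)*R3:  [    0     1     0  |   1/9  1/18  1/18 ]
Right block of [I | A^{-1}] is the inverse:
[ 5/36  -37/18  -5/9 ]
[  1/9    1/18  1/18 ]
[ -1/3     4/3   1/3 ]

inverse = [5/36 -37/18 -5/9; 1/9 1/18 1/18; -1/3 4/3 1/3]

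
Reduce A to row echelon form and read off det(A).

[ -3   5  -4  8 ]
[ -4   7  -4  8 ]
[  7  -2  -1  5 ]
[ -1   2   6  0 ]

Forward elimination:
R2 <- R2 - (4/3)*R1:  [    0   1/3   4/3  -8/3 ]
R3 <- R3 - (-7/3)*R1:  [     0   29/3  -31/3   71/3 ]
R4 <- R4 - (1/3)*R1:  [    0   1/3  22/3  -8/3 ]
R3 <- R3 - (29)*R2:  [   0    0  -49  101 ]
R4 <- R4 - (1)*R2:  [ 0  0  6  0 ]
R4 <- R4 - (-6/49)*R3:  [      0       0       0  606/49 ]
Upper-triangular form:
[ -3    5   -4       8 ]
[  0  1/3  4/3    -8/3 ]
[  0    0  -49     101 ]
[  0    0    0  606/49 ]
det(A) = (-1)^0 * (-3) * (1/3) * (-49) * (606/49) = 606  (0 row swaps -> sign +1)

det(A) = 606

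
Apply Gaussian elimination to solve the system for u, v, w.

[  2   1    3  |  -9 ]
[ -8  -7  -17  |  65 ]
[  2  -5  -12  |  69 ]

Forward elimination on [A|b]:
R2 <- R2 - (-4)*R1:  [  0  -3  -5  29 ]
R3 <- R3 - (1)*R1:  [   0   -6  -15   78 ]
R3 <- R3 - (2)*R2:  [  0   0  -5  20 ]
Row echelon form:
[ 2   1   3  |  -9 ]
[ 0  -3  -5  |  29 ]
[ 0   0  -5  |  20 ]
Back-substitution:
w = (20) / -5 = -4
v = (29 - (-5)*(-4)) / -3 = -3
u = (-9 - (1)*(-3) - (3)*(-4)) / 2 = 3

(3, -3, -4)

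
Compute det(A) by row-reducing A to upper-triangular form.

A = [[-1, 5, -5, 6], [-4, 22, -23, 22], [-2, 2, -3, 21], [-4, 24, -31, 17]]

Forward elimination:
R2 <- R2 - (4)*R1:  [  0   2  -3  -2 ]
R3 <- R3 - (2)*R1:  [  0  -8   7   9 ]
R4 <- R4 - (4)*R1:  [   0    4  -11   -7 ]
R3 <- R3 - (-4)*R2:  [  0   0  -5   1 ]
R4 <- R4 - (2)*R2:  [  0   0  -5  -3 ]
R4 <- R4 - (1)*R3:  [  0   0   0  -4 ]
Upper-triangular form:
[ -1  5  -5   6 ]
[  0  2  -3  -2 ]
[  0  0  -5   1 ]
[  0  0   0  -4 ]
det(A) = (-1)^0 * (-1) * (2) * (-5) * (-4) = -40  (0 row swaps -> sign +1)

det(A) = -40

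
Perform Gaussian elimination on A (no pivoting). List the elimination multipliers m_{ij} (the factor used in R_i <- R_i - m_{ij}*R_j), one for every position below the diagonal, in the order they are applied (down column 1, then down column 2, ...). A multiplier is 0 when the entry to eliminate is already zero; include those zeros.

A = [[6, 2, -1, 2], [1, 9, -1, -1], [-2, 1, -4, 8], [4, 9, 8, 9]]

multipliers: 1/6, -1/3, 2/3, 5/26, 23/26, -489/217

Forward elimination:
R2 <- R2 - (1/6)*R1:  [    0  26/3  -5/6  -4/3 ]
R3 <- R3 - (-1/3)*R1:  [     0    5/3  -13/3   26/3 ]
R4 <- R4 - (2/3)*R1:  [    0  23/3  26/3  23/3 ]
R3 <- R3 - (5/26)*R2:  [       0        0  -217/52   116/13 ]
R4 <- R4 - (23/26)*R2:  [      0       0  489/52  115/13 ]
R4 <- R4 - (-489/217)*R3:  [        0         0         0  6283/217 ]
Multipliers (in order of application): m_{21} = 1/6, m_{31} = -1/3, m_{41} = 2/3, m_{32} = 5/26, m_{42} = 23/26, m_{43} = -489/217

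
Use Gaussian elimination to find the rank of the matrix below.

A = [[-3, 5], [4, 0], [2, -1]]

Row reduction:
R2 <- R2 - (-4/3)*R1:  [    0  20/3 ]
R3 <- R3 - (-2/3)*R1:  [   0  7/3 ]
R3 <- R3 - (7/20)*R2:  [ 0  0 ]
Row echelon form:
[ -3     5 ]
[  0  20/3 ]
[  0     0 ]
Nonzero rows / pivot columns: 2

rank(A) = 2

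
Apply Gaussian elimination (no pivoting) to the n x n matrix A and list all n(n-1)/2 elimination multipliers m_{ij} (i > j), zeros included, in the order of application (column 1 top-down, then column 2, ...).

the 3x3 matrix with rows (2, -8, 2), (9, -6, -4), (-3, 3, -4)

Forward elimination:
R2 <- R2 - (9/2)*R1:  [   0   30  -13 ]
R3 <- R3 - (-3/2)*R1:  [  0  -9  -1 ]
R3 <- R3 - (-3/10)*R2:  [      0       0  -49/10 ]
Multipliers (in order of application): m_{21} = 9/2, m_{31} = -3/2, m_{32} = -3/10

multipliers: 9/2, -3/2, -3/10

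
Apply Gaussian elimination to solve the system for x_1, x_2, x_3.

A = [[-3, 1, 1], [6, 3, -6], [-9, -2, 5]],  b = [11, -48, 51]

(-3, -2, 4)

Forward elimination on [A|b]:
R2 <- R2 - (-2)*R1:  [   0    5   -4  -26 ]
R3 <- R3 - (3)*R1:  [  0  -5   2  18 ]
R3 <- R3 - (-1)*R2:  [  0   0  -2  -8 ]
Row echelon form:
[ -3  1   1  |   11 ]
[  0  5  -4  |  -26 ]
[  0  0  -2  |   -8 ]
Back-substitution:
x_3 = (-8) / -2 = 4
x_2 = (-26 - (-4)*(4)) / 5 = -2
x_1 = (11 - (1)*(-2) - (1)*(4)) / -3 = -3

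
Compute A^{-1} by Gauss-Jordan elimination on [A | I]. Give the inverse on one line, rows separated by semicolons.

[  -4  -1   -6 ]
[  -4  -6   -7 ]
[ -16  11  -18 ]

inverse = [37/12 -7/5 -29/60; 2/3 -2/5 -1/15; -7/3 1 1/3]

Gauss-Jordan on [A | I]:
R1 <- (1/-4)*R1:  [    1   1/4   3/2  |  -1/4     0     0 ]
R2 <- R2 - (-4)*R1:  [  0  -5  -1  |  -1   1   0 ]
R3 <- R3 - (-16)*R1:  [  0  15   6  |  -4   0   1 ]
R2 <- (1/-5)*R2:  [    0     1   1/5  |   1/5  -1/5     0 ]
R1 <- R1 - (1/4)*R2:  [     1      0  29/20  |  -3/10   1/20      0 ]
R3 <- R3 - (15)*R2:  [  0   0   3  |  -7   3   1 ]
R3 <- (1/3)*R3:  [    0     0     1  |  -7/3     1   1/3 ]
R1 <- R1 - (29/20)*R3:  [      1       0       0  |   37/12    -7/5  -29/60 ]
R2 <- R2 - (1/5)*R3:  [     0      1      0  |    2/3   -2/5  -1/15 ]
Right block of [I | A^{-1}] is the inverse:
[ 37/12  -7/5  -29/60 ]
[   2/3  -2/5   -1/15 ]
[  -7/3     1     1/3 ]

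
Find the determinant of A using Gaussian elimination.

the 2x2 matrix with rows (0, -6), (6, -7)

Forward elimination:
R1 <-> R2   (pivot in column 1 was zero)
[ 6  -7 ]
[ 0  -6 ]
Upper-triangular form:
[ 6  -7 ]
[ 0  -6 ]
det(A) = (-1)^1 * (6) * (-6) = 36  (1 row swap -> sign -1)

det(A) = 36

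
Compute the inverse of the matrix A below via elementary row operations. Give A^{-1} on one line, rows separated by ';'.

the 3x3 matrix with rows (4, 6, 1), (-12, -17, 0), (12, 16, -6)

Gauss-Jordan on [A | I]:
R1 <- (1/4)*R1:  [   1  3/2  1/4  |  1/4    0    0 ]
R2 <- R2 - (-12)*R1:  [ 0  1  3  |  3  1  0 ]
R3 <- R3 - (12)*R1:  [  0  -2  -9  |  -3   0   1 ]
R1 <- R1 - (3/2)*R2:  [     1      0  -17/4  |  -17/4   -3/2      0 ]
R3 <- R3 - (-2)*R2:  [  0   0  -3  |   3   2   1 ]
R3 <- (1/-3)*R3:  [    0     0     1  |    -1  -2/3  -1/3 ]
R1 <- R1 - (-17/4)*R3:  [      1       0       0  |   -17/2   -13/3  -17/12 ]
R2 <- R2 - (3)*R3:  [ 0  1  0  |  6  3  1 ]
Right block of [I | A^{-1}] is the inverse:
[ -17/2  -13/3  -17/12 ]
[     6      3       1 ]
[    -1   -2/3    -1/3 ]

inverse = [-17/2 -13/3 -17/12; 6 3 1; -1 -2/3 -1/3]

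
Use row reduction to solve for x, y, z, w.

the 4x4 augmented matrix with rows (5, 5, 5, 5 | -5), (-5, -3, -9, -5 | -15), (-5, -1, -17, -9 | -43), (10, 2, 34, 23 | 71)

(-3, 0, 5, -3)

Forward elimination on [A|b]:
R2 <- R2 - (-1)*R1:  [   0    2   -4    0  -20 ]
R3 <- R3 - (-1)*R1:  [   0    4  -12   -4  -48 ]
R4 <- R4 - (2)*R1:  [  0  -8  24  13  81 ]
R3 <- R3 - (2)*R2:  [  0   0  -4  -4  -8 ]
R4 <- R4 - (-4)*R2:  [  0   0   8  13   1 ]
R4 <- R4 - (-2)*R3:  [   0    0    0    5  -15 ]
Row echelon form:
[ 5  5   5   5  |   -5 ]
[ 0  2  -4   0  |  -20 ]
[ 0  0  -4  -4  |   -8 ]
[ 0  0   0   5  |  -15 ]
Back-substitution:
w = (-15) / 5 = -3
z = (-8 - (-4)*(-3)) / -4 = 5
y = (-20 - (-4)*(5)) / 2 = 0
x = (-5 - (5)*(0) - (5)*(5) - (5)*(-3)) / 5 = -3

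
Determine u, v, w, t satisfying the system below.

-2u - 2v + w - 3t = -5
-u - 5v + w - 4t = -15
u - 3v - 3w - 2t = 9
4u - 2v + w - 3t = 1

(1, 5, -5, -4)

Forward elimination on [A|b]:
R2 <- R2 - (1/2)*R1:  [     0     -4    1/2   -5/2  -25/2 ]
R3 <- R3 - (-1/2)*R1:  [    0    -4  -5/2  -7/2  13/2 ]
R4 <- R4 - (-2)*R1:  [  0  -6   3  -9  -9 ]
R3 <- R3 - (1)*R2:  [  0   0  -3  -1  19 ]
R4 <- R4 - (3/2)*R2:  [     0      0    9/4  -21/4   39/4 ]
R4 <- R4 - (-3/4)*R3:  [  0   0   0  -6  24 ]
Row echelon form:
[ -2  -2    1    -3  |     -5 ]
[  0  -4  1/2  -5/2  |  -25/2 ]
[  0   0   -3    -1  |     19 ]
[  0   0    0    -6  |     24 ]
Back-substitution:
t = (24) / -6 = -4
w = (19 - (-1)*(-4)) / -3 = -5
v = (-25/2 - (1/2)*(-5) - (-5/2)*(-4)) / -4 = 5
u = (-5 - (-2)*(5) - (1)*(-5) - (-3)*(-4)) / -2 = 1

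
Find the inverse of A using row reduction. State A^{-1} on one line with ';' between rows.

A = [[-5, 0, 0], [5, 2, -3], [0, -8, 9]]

Gauss-Jordan on [A | I]:
R1 <- (1/-5)*R1:  [    1     0     0  |  -1/5     0     0 ]
R2 <- R2 - (5)*R1:  [  0   2  -3  |   1   1   0 ]
R2 <- (1/2)*R2:  [    0     1  -3/2  |   1/2   1/2     0 ]
R3 <- R3 - (-8)*R2:  [  0   0  -3  |   4   4   1 ]
R3 <- (1/-3)*R3:  [    0     0     1  |  -4/3  -4/3  -1/3 ]
R2 <- R2 - (-3/2)*R3:  [    0     1     0  |  -3/2  -3/2  -1/2 ]
Right block of [I | A^{-1}] is the inverse:
[ -1/5     0     0 ]
[ -3/2  -3/2  -1/2 ]
[ -4/3  -4/3  -1/3 ]

inverse = [-1/5 0 0; -3/2 -3/2 -1/2; -4/3 -4/3 -1/3]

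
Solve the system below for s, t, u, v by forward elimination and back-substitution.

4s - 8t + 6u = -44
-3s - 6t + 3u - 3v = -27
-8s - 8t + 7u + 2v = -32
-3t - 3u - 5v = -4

Forward elimination on [A|b]:
R2 <- R2 - (-3/4)*R1:  [    0   -12  15/2    -3   -60 ]
R3 <- R3 - (-2)*R1:  [    0   -24    19     2  -120 ]
R3 <- R3 - (2)*R2:  [ 0  0  4  8  0 ]
R4 <- R4 - (1/4)*R2:  [     0      0  -39/8  -17/4     11 ]
R4 <- R4 - (-39/32)*R3:  [    0     0     0  11/2    11 ]
Row echelon form:
[ 4   -8     6     0  |  -44 ]
[ 0  -12  15/2    -3  |  -60 ]
[ 0    0     4     8  |    0 ]
[ 0    0     0  11/2  |   11 ]
Back-substitution:
v = (11) / (11/2) = 2
u = (0 - (8)*(2)) / 4 = -4
t = (-60 - (15/2)*(-4) - (-3)*(2)) / -12 = 2
s = (-44 - (-8)*(2) - (6)*(-4)) / 4 = -1

(-1, 2, -4, 2)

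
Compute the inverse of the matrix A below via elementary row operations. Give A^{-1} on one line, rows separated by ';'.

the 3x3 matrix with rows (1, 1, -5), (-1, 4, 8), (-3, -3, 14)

Gauss-Jordan on [A | I]:
R2 <- R2 - (-1)*R1:  [ 0  5  3  |  1  1  0 ]
R3 <- R3 - (-3)*R1:  [  0   0  -1  |   3   0   1 ]
R2 <- (1/5)*R2:  [   0    1  3/5  |  1/5  1/5    0 ]
R1 <- R1 - (1)*R2:  [     1      0  -28/5  |    4/5   -1/5      0 ]
R3 <- (1/-1)*R3:  [  0   0   1  |  -3   0  -1 ]
R1 <- R1 - (-28/5)*R3:  [     1      0      0  |    -16   -1/5  -28/5 ]
R2 <- R2 - (3/5)*R3:  [   0    1    0  |    2  1/5  3/5 ]
Right block of [I | A^{-1}] is the inverse:
[ -16  -1/5  -28/5 ]
[   2   1/5    3/5 ]
[  -3     0     -1 ]

inverse = [-16 -1/5 -28/5; 2 1/5 3/5; -3 0 -1]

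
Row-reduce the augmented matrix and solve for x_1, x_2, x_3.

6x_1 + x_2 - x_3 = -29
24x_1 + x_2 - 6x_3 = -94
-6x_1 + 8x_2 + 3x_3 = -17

(-5, -4, -5)

Forward elimination on [A|b]:
R2 <- R2 - (4)*R1:  [  0  -3  -2  22 ]
R3 <- R3 - (-1)*R1:  [   0    9    2  -46 ]
R3 <- R3 - (-3)*R2:  [  0   0  -4  20 ]
Row echelon form:
[ 6   1  -1  |  -29 ]
[ 0  -3  -2  |   22 ]
[ 0   0  -4  |   20 ]
Back-substitution:
x_3 = (20) / -4 = -5
x_2 = (22 - (-2)*(-5)) / -3 = -4
x_1 = (-29 - (1)*(-4) - (-1)*(-5)) / 6 = -5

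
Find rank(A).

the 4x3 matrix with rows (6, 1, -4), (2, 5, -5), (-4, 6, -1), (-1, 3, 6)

Row reduction:
R2 <- R2 - (1/3)*R1:  [     0   14/3  -11/3 ]
R3 <- R3 - (-2/3)*R1:  [     0   20/3  -11/3 ]
R4 <- R4 - (-1/6)*R1:  [    0  19/6  16/3 ]
R3 <- R3 - (10/7)*R2:  [    0     0  11/7 ]
R4 <- R4 - (19/28)*R2:  [      0       0  219/28 ]
R4 <- R4 - (219/44)*R3:  [ 0  0  0 ]
Row echelon form:
[ 6     1     -4 ]
[ 0  14/3  -11/3 ]
[ 0     0   11/7 ]
[ 0     0      0 ]
Nonzero rows / pivot columns: 3

rank(A) = 3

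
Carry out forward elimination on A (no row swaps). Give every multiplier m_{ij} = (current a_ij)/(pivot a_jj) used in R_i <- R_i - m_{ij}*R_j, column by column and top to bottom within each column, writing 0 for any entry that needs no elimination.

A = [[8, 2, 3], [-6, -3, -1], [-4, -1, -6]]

multipliers: -3/4, -1/2, 0

Forward elimination:
R2 <- R2 - (-3/4)*R1:  [    0  -3/2   5/4 ]
R3 <- R3 - (-1/2)*R1:  [    0     0  -9/2 ]
R3: entry in column 2 is already 0 -> m_{32} = 0 (no row operation needed)
Multipliers (in order of application): m_{21} = -3/4, m_{31} = -1/2, m_{32} = 0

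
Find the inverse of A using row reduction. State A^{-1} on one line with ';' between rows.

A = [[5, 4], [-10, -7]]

inverse = [-7/5 -4/5; 2 1]

Gauss-Jordan on [A | I]:
R1 <- (1/5)*R1:  [   1  4/5  |  1/5    0 ]
R2 <- R2 - (-10)*R1:  [ 0  1  |  2  1 ]
R1 <- R1 - (4/5)*R2:  [    1     0  |  -7/5  -4/5 ]
Right block of [I | A^{-1}] is the inverse:
[ -7/5  -4/5 ]
[    2     1 ]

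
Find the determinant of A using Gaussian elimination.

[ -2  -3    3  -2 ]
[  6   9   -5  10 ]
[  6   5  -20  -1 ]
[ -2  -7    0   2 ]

Forward elimination:
R2 <- R2 - (-3)*R1:  [ 0  0  4  4 ]
R3 <- R3 - (-3)*R1:  [   0   -4  -11   -7 ]
R4 <- R4 - (1)*R1:  [  0  -4  -3   4 ]
R2 <-> R3   (pivot in column 2 was zero)
[ -2  -3    3  -2 ]
[  0  -4  -11  -7 ]
[  0   0    4   4 ]
[  0  -4   -3   4 ]
R4 <- R4 - (1)*R2:  [  0   0   8  11 ]
R4 <- R4 - (2)*R3:  [ 0  0  0  3 ]
Upper-triangular form:
[ -2  -3    3  -2 ]
[  0  -4  -11  -7 ]
[  0   0    4   4 ]
[  0   0    0   3 ]
det(A) = (-1)^1 * (-2) * (-4) * (4) * (3) = -96  (1 row swap -> sign -1)

det(A) = -96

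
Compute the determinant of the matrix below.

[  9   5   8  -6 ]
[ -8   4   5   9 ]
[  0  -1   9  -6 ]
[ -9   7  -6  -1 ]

Forward elimination:
R2 <- R2 - (-8/9)*R1:  [     0   76/9  109/9   11/3 ]
R4 <- R4 - (-1)*R1:  [  0  12   2  -7 ]
R3 <- R3 - (-9/76)*R2:  [       0        0   793/76  -423/76 ]
R4 <- R4 - (27/19)*R2:  [       0        0  -289/19  -232/19 ]
R4 <- R4 - (-1156/793)*R3:  [          0           0           0  -16117/793 ]
Upper-triangular form:
[ 9     5       8          -6 ]
[ 0  76/9   109/9        11/3 ]
[ 0     0  793/76     -423/76 ]
[ 0     0       0  -16117/793 ]
det(A) = (-1)^0 * (9) * (76/9) * (793/76) * (-16117/793) = -16117  (0 row swaps -> sign +1)

det(A) = -16117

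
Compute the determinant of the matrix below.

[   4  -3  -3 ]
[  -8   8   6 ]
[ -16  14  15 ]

Forward elimination:
R2 <- R2 - (-2)*R1:  [ 0  2  0 ]
R3 <- R3 - (-4)*R1:  [ 0  2  3 ]
R3 <- R3 - (1)*R2:  [ 0  0  3 ]
Upper-triangular form:
[ 4  -3  -3 ]
[ 0   2   0 ]
[ 0   0   3 ]
det(A) = (-1)^0 * (4) * (2) * (3) = 24  (0 row swaps -> sign +1)

det(A) = 24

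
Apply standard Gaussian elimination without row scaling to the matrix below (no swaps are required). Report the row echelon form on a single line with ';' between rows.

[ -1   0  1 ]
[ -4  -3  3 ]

Forward elimination:
R2 <- R2 - (4)*R1:  [  0  -3  -1 ]
Row echelon form:
[ -1   0   1 ]
[  0  -3  -1 ]

REF = [-1 0 1; 0 -3 -1]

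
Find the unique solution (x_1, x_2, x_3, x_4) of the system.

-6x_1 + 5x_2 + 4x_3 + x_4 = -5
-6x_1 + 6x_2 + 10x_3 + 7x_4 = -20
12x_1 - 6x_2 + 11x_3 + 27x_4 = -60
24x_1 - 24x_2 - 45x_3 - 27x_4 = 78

Forward elimination on [A|b]:
R2 <- R2 - (1)*R1:  [   0    1    6    6  -15 ]
R3 <- R3 - (-2)*R1:  [   0    4   19   29  -70 ]
R4 <- R4 - (-4)*R1:  [   0   -4  -29  -23   58 ]
R3 <- R3 - (4)*R2:  [   0    0   -5    5  -10 ]
R4 <- R4 - (-4)*R2:  [  0   0  -5   1  -2 ]
R4 <- R4 - (1)*R3:  [  0   0   0  -4   8 ]
Row echelon form:
[ -6  5   4   1  |   -5 ]
[  0  1   6   6  |  -15 ]
[  0  0  -5   5  |  -10 ]
[  0  0   0  -4  |    8 ]
Back-substitution:
x_4 = (8) / -4 = -2
x_3 = (-10 - (5)*(-2)) / -5 = 0
x_2 = (-15 - (6)*(0) - (6)*(-2)) / 1 = -3
x_1 = (-5 - (5)*(-3) - (4)*(0) - (1)*(-2)) / -6 = -2

(-2, -3, 0, -2)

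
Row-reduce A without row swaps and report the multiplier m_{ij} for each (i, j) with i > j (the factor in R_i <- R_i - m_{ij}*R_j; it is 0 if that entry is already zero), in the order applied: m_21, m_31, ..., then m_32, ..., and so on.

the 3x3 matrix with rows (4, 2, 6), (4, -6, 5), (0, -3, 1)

Forward elimination:
R2 <- R2 - (1)*R1:  [  0  -8  -1 ]
R3: entry in column 1 is already 0 -> m_{31} = 0 (no row operation needed)
R3 <- R3 - (3/8)*R2:  [    0     0  11/8 ]
Multipliers (in order of application): m_{21} = 1, m_{31} = 0, m_{32} = 3/8

multipliers: 1, 0, 3/8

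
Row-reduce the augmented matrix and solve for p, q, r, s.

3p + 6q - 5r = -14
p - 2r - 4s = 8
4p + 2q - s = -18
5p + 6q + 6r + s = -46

Forward elimination on [A|b]:
R2 <- R2 - (1/3)*R1:  [    0    -2  -1/3    -4  38/3 ]
R3 <- R3 - (4/3)*R1:  [    0    -6  20/3    -1   2/3 ]
R4 <- R4 - (5/3)*R1:  [     0     -4   43/3      1  -68/3 ]
R3 <- R3 - (3)*R2:  [      0       0    23/3      11  -112/3 ]
R4 <- R4 - (2)*R2:  [   0    0   15    9  -48 ]
R4 <- R4 - (45/23)*R3:  [       0        0        0  -288/23   576/23 ]
Row echelon form:
[ 3   6    -5        0  |     -14 ]
[ 0  -2  -1/3       -4  |    38/3 ]
[ 0   0  23/3       11  |  -112/3 ]
[ 0   0     0  -288/23  |  576/23 ]
Back-substitution:
s = (576/23) / (-288/23) = -2
r = (-112/3 - (11)*(-2)) / (23/3) = -2
q = (38/3 - (-1/3)*(-2) - (-4)*(-2)) / -2 = -2
p = (-14 - (6)*(-2) - (-5)*(-2)) / 3 = -4

(-4, -2, -2, -2)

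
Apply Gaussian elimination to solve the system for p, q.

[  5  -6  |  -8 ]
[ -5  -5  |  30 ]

(-4, -2)

Forward elimination on [A|b]:
R2 <- R2 - (-1)*R1:  [   0  -11   22 ]
Row echelon form:
[ 5   -6  |  -8 ]
[ 0  -11  |  22 ]
Back-substitution:
q = (22) / -11 = -2
p = (-8 - (-6)*(-2)) / 5 = -4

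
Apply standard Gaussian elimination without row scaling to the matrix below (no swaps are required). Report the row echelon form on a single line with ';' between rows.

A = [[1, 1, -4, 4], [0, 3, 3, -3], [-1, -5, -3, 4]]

REF = [1 1 -4 4; 0 3 3 -3; 0 0 -3 4]

Forward elimination:
R3 <- R3 - (-1)*R1:  [  0  -4  -7   8 ]
R3 <- R3 - (-4/3)*R2:  [  0   0  -3   4 ]
Row echelon form:
[ 1  1  -4   4 ]
[ 0  3   3  -3 ]
[ 0  0  -3   4 ]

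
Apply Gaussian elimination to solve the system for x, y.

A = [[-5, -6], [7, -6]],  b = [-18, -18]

(0, 3)

Forward elimination on [A|b]:
R2 <- R2 - (-7/5)*R1:  [      0   -72/5  -216/5 ]
Row echelon form:
[ -5     -6  |     -18 ]
[  0  -72/5  |  -216/5 ]
Back-substitution:
y = (-216/5) / (-72/5) = 3
x = (-18 - (-6)*(3)) / -5 = 0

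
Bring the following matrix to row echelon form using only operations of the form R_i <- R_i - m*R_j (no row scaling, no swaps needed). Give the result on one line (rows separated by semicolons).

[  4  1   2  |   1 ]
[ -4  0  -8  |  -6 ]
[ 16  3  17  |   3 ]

Forward elimination:
R2 <- R2 - (-1)*R1:  [  0   1  -6  -5 ]
R3 <- R3 - (4)*R1:  [  0  -1   9  -1 ]
R3 <- R3 - (-1)*R2:  [  0   0   3  -6 ]
Row echelon form:
[ 4  1   2  |   1 ]
[ 0  1  -6  |  -5 ]
[ 0  0   3  |  -6 ]

REF = [4 1 2 1; 0 1 -6 -5; 0 0 3 -6]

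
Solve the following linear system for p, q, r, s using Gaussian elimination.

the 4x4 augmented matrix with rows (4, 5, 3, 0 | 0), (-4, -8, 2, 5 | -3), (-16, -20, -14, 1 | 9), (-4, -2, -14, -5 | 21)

Forward elimination on [A|b]:
R2 <- R2 - (-1)*R1:  [  0  -3   5   5  -3 ]
R3 <- R3 - (-4)*R1:  [  0   0  -2   1   9 ]
R4 <- R4 - (-1)*R1:  [   0    3  -11   -5   21 ]
R4 <- R4 - (-1)*R2:  [  0   0  -6   0  18 ]
R4 <- R4 - (3)*R3:  [  0   0   0  -3  -9 ]
Row echelon form:
[ 4   5   3   0  |   0 ]
[ 0  -3   5   5  |  -3 ]
[ 0   0  -2   1  |   9 ]
[ 0   0   0  -3  |  -9 ]
Back-substitution:
s = (-9) / -3 = 3
r = (9 - (1)*(3)) / -2 = -3
q = (-3 - (5)*(-3) - (5)*(3)) / -3 = 1
p = (0 - (5)*(1) - (3)*(-3)) / 4 = 1

(1, 1, -3, 3)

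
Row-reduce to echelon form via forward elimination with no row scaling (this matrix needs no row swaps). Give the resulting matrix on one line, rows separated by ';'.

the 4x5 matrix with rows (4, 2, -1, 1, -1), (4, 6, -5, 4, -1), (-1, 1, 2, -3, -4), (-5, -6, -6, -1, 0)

REF = [4 2 -1 1 -1; 0 4 -4 3 0; 0 0 13/4 -31/8 -17/4; 0 0 0 -517/52 -199/13]

Forward elimination:
R2 <- R2 - (1)*R1:  [  0   4  -4   3   0 ]
R3 <- R3 - (-1/4)*R1:  [     0    3/2    7/4  -11/4  -17/4 ]
R4 <- R4 - (-5/4)*R1:  [     0   -7/2  -29/4    1/4   -5/4 ]
R3 <- R3 - (3/8)*R2:  [     0      0   13/4  -31/8  -17/4 ]
R4 <- R4 - (-7/8)*R2:  [     0      0  -43/4   23/8   -5/4 ]
R4 <- R4 - (-43/13)*R3:  [       0        0        0  -517/52  -199/13 ]
Row echelon form:
[ 4  2    -1        1       -1 ]
[ 0  4    -4        3        0 ]
[ 0  0  13/4    -31/8    -17/4 ]
[ 0  0     0  -517/52  -199/13 ]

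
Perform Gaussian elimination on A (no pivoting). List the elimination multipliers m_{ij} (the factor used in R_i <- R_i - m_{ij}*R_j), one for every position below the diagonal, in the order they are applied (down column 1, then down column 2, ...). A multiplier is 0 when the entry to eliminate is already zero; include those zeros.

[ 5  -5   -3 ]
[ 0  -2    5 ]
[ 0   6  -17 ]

Forward elimination:
R2: entry in column 1 is already 0 -> m_{21} = 0 (no row operation needed)
R3: entry in column 1 is already 0 -> m_{31} = 0 (no row operation needed)
R3 <- R3 - (-3)*R2:  [  0   0  -2 ]
Multipliers (in order of application): m_{21} = 0, m_{31} = 0, m_{32} = -3

multipliers: 0, 0, -3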